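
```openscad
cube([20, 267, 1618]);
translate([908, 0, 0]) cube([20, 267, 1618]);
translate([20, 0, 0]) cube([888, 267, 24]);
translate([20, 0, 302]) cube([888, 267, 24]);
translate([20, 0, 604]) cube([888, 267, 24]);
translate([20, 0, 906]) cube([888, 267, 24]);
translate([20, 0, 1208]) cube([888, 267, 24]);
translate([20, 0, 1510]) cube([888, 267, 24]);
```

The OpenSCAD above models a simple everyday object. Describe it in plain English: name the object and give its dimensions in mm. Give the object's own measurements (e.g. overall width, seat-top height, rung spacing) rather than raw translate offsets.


An open bookshelf. Two side panels, each 20 mm thick, 267 mm deep and 1618 mm tall, stand 928 mm apart (outside-to-outside). Between them sit 6 shelves, each 24 mm thick and 267 mm deep, spanning the full gap between the sides. The bottom shelf rests on the floor (its underside at z = 0) and the clear gap between one shelf's top and the next shelf's underside is 278 mm.


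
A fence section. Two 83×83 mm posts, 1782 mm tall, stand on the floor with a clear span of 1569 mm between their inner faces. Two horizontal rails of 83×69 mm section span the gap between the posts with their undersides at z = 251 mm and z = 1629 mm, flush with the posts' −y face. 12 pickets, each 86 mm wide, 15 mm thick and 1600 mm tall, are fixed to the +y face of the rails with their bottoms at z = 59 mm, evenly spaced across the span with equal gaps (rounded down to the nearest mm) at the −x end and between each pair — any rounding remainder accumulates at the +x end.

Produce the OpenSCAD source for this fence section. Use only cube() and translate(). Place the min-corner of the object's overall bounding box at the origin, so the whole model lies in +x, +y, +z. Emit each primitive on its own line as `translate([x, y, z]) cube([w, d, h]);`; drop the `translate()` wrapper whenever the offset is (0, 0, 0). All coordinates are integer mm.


cube([83, 83, 1782]);
translate([1652, 0, 0]) cube([83, 83, 1782]);
translate([83, 0, 251]) cube([1569, 83, 69]);
translate([83, 0, 1629]) cube([1569, 83, 69]);
translate([124, 83, 59]) cube([86, 15, 1600]);
translate([251, 83, 59]) cube([86, 15, 1600]);
translate([378, 83, 59]) cube([86, 15, 1600]);
translate([505, 83, 59]) cube([86, 15, 1600]);
translate([632, 83, 59]) cube([86, 15, 1600]);
translate([759, 83, 59]) cube([86, 15, 1600]);
translate([886, 83, 59]) cube([86, 15, 1600]);
translate([1013, 83, 59]) cube([86, 15, 1600]);
translate([1140, 83, 59]) cube([86, 15, 1600]);
translate([1267, 83, 59]) cube([86, 15, 1600]);
translate([1394, 83, 59]) cube([86, 15, 1600]);
translate([1521, 83, 59]) cube([86, 15, 1600]);


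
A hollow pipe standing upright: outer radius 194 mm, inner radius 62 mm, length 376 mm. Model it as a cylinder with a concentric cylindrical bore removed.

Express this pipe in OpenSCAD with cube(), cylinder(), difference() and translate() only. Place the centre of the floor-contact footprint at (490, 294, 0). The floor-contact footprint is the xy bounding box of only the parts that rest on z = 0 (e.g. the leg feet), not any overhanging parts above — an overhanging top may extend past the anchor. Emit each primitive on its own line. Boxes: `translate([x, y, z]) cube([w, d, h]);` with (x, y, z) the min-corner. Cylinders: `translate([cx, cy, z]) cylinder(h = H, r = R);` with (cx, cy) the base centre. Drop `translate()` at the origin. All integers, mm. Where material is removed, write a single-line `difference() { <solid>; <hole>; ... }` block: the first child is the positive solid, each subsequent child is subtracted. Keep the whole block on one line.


difference() { translate([490, 294, 0]) cylinder(h = 376, r = 194); translate([490, 294, 0]) cylinder(h = 376, r = 62); }


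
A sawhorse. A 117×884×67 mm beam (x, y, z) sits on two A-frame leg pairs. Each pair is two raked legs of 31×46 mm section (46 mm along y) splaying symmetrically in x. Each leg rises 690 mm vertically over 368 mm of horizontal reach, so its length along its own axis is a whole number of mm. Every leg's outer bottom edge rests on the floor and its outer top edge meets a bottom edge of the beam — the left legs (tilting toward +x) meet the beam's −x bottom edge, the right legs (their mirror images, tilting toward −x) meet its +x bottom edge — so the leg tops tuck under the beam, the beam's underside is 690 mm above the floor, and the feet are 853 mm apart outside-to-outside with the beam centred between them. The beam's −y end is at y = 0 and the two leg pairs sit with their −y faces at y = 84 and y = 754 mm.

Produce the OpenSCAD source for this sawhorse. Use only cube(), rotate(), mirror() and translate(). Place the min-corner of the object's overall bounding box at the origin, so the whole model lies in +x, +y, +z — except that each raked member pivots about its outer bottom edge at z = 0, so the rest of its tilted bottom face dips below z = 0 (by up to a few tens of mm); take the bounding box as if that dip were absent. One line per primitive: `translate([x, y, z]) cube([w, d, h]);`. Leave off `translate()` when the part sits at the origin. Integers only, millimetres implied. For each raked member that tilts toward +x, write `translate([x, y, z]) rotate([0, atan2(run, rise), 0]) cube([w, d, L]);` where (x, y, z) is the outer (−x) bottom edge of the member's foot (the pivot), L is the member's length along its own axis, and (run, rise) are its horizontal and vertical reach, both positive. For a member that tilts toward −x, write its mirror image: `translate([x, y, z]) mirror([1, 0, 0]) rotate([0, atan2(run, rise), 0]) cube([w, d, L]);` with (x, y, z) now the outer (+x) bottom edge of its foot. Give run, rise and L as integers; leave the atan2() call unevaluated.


// leg length = √(368² + 690²) = 782
// right-leg outer foot x = 2·368 + 117 = 853
// beam min-corner = (368, 0, 690)
translate([368, 0, 690]) cube([117, 884, 67]);
translate([0, 84, 0]) rotate([0, atan2(368, 690), 0]) cube([31, 46, 782]);
translate([853, 84, 0]) mirror([1, 0, 0]) rotate([0, atan2(368, 690), 0]) cube([31, 46, 782]);
translate([0, 754, 0]) rotate([0, atan2(368, 690), 0]) cube([31, 46, 782]);
translate([853, 754, 0]) mirror([1, 0, 0]) rotate([0, atan2(368, 690), 0]) cube([31, 46, 782]);


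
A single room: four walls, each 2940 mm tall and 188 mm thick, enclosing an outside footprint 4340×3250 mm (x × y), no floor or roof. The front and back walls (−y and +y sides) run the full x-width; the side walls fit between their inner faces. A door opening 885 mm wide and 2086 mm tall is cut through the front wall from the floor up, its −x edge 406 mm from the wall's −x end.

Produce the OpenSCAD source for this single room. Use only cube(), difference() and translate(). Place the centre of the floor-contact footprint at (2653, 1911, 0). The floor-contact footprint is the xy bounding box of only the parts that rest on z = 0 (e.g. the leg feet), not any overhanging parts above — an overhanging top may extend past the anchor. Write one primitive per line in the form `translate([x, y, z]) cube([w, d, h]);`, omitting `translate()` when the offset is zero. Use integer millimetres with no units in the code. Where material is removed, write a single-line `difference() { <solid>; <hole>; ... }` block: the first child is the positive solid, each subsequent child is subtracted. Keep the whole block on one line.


difference() { translate([483, 286, 0]) cube([4340, 188, 2940]); translate([889, 286, 0]) cube([885, 188, 2086]); }
translate([483, 3348, 0]) cube([4340, 188, 2940]);
translate([483, 474, 0]) cube([188, 2874, 2940]);
translate([4635, 474, 0]) cube([188, 2874, 2940]);


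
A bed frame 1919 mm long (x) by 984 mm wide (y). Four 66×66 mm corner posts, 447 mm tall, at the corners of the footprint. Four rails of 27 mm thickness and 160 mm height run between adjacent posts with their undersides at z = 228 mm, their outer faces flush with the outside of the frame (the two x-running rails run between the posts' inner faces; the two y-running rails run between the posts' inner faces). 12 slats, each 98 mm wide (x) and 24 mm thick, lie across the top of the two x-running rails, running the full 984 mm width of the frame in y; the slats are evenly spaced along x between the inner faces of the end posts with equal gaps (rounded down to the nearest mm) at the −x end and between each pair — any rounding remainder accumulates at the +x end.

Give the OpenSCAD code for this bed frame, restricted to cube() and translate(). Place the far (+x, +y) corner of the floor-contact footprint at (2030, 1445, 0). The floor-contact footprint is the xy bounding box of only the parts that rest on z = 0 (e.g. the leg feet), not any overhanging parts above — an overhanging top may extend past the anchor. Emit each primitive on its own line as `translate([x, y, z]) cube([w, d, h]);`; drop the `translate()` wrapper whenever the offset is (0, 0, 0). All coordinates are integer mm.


translate([111, 461, 0]) cube([66, 66, 447]);
translate([111, 1379, 0]) cube([66, 66, 447]);
translate([1964, 461, 0]) cube([66, 66, 447]);
translate([1964, 1379, 0]) cube([66, 66, 447]);
translate([177, 461, 228]) cube([1787, 27, 160]);
translate([177, 1418, 228]) cube([1787, 27, 160]);
translate([111, 527, 228]) cube([27, 852, 160]);
translate([2003, 527, 228]) cube([27, 852, 160]);
translate([224, 461, 388]) cube([98, 984, 24]);
translate([369, 461, 388]) cube([98, 984, 24]);
translate([514, 461, 388]) cube([98, 984, 24]);
translate([659, 461, 388]) cube([98, 984, 24]);
translate([804, 461, 388]) cube([98, 984, 24]);
translate([949, 461, 388]) cube([98, 984, 24]);
translate([1094, 461, 388]) cube([98, 984, 24]);
translate([1239, 461, 388]) cube([98, 984, 24]);
translate([1384, 461, 388]) cube([98, 984, 24]);
translate([1529, 461, 388]) cube([98, 984, 24]);
translate([1674, 461, 388]) cube([98, 984, 24]);
translate([1819, 461, 388]) cube([98, 984, 24]);


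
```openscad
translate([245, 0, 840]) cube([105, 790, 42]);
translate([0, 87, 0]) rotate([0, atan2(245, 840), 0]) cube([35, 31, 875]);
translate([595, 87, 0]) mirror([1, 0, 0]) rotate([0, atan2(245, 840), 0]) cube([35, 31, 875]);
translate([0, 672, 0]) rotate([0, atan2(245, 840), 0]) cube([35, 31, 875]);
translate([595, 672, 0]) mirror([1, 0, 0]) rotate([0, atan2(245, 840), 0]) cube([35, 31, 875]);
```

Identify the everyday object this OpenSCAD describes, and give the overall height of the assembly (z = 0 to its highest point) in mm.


A sawhorse. The overall height is 882 mm.

A beam across two mirrored pairs of raked legs — a sawhorse. The beam's underside is at z = 840 (matching the legs' vertical rise in atan2(245, 840)) and the beam is 42 mm tall, so its top is at 840 + 42 = 882 mm. The raked legs top out at the beam's underside, so that is the highest point.


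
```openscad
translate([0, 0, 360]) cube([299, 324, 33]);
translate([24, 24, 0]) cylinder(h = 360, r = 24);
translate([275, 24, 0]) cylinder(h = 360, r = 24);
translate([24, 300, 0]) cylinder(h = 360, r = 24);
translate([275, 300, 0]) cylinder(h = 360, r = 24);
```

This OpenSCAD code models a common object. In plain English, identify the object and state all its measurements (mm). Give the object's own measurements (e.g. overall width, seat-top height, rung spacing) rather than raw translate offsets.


A four-legged stool. The seat is a 299×324×33 mm slab whose top surface is at z = 393 mm; four round legs, each 48 mm in diameter, run from the floor (z = 0) to the underside of the seat, each leg's axis is inset half a diameter from the nearest pair of seat edges (so the leg's bounding box is flush with the corner).


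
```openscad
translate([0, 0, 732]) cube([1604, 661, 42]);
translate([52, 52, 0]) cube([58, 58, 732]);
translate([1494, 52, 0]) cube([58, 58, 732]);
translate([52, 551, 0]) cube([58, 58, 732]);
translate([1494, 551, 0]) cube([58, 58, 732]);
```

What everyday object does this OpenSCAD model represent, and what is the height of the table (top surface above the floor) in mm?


A table. The table height is 774 mm.

A 1604×661×42 slab sits at z = 732 on four 58 mm square posts — a table. The top surface is at 732 + 42 = 774 mm.


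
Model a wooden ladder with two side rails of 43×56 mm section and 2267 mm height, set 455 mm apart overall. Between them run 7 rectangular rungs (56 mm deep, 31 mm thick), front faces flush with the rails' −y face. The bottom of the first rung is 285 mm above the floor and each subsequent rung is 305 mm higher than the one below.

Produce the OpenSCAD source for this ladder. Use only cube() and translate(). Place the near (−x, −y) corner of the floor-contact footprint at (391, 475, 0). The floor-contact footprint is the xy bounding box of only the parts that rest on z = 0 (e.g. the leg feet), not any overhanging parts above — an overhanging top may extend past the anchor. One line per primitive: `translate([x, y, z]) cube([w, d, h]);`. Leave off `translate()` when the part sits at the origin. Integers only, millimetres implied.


translate([391, 475, 0]) cube([43, 56, 2267]);
translate([803, 475, 0]) cube([43, 56, 2267]);
translate([434, 475, 285]) cube([369, 56, 31]);
translate([434, 475, 590]) cube([369, 56, 31]);
translate([434, 475, 895]) cube([369, 56, 31]);
translate([434, 475, 1200]) cube([369, 56, 31]);
translate([434, 475, 1505]) cube([369, 56, 31]);
translate([434, 475, 1810]) cube([369, 56, 31]);
translate([434, 475, 2115]) cube([369, 56, 31]);


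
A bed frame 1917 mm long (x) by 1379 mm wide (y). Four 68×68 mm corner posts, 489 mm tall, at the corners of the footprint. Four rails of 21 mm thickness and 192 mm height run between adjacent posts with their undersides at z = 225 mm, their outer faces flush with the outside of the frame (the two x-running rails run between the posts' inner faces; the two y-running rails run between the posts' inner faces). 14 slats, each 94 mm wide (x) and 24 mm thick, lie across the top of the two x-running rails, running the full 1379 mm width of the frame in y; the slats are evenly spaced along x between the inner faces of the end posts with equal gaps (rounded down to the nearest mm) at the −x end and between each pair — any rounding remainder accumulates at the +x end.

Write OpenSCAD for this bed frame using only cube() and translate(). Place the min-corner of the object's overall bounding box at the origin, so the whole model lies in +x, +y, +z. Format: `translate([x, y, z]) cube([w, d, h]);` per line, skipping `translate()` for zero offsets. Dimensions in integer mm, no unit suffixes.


// slat z = rail_z + rail_h = 225 + 192 = 417
// slat gap = ⌊(1781 − 14·94) / 15⌋ = 31
cube([68, 68, 489]);
translate([0, 1311, 0]) cube([68, 68, 489]);
translate([1849, 0, 0]) cube([68, 68, 489]);
translate([1849, 1311, 0]) cube([68, 68, 489]);
translate([68, 0, 225]) cube([1781, 21, 192]);
translate([68, 1358, 225]) cube([1781, 21, 192]);
translate([0, 68, 225]) cube([21, 1243, 192]);
translate([1896, 68, 225]) cube([21, 1243, 192]);
translate([99, 0, 417]) cube([94, 1379, 24]);
translate([224, 0, 417]) cube([94, 1379, 24]);
translate([349, 0, 417]) cube([94, 1379, 24]);
translate([474, 0, 417]) cube([94, 1379, 24]);
translate([599, 0, 417]) cube([94, 1379, 24]);
translate([724, 0, 417]) cube([94, 1379, 24]);
translate([849, 0, 417]) cube([94, 1379, 24]);
translate([974, 0, 417]) cube([94, 1379, 24]);
translate([1099, 0, 417]) cube([94, 1379, 24]);
translate([1224, 0, 417]) cube([94, 1379, 24]);
translate([1349, 0, 417]) cube([94, 1379, 24]);
translate([1474, 0, 417]) cube([94, 1379, 24]);
translate([1599, 0, 417]) cube([94, 1379, 24]);
translate([1724, 0, 417]) cube([94, 1379, 24]);


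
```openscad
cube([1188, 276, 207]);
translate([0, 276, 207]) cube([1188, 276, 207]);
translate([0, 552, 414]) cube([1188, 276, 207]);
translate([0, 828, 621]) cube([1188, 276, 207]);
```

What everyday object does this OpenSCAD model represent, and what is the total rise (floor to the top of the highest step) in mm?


A staircase. The total rise is 828 mm.

4 identical blocks, each offset up and back from the previous — a staircase. Each step is 207 mm tall and there are 4 of them, so the total rise is 4 × 207 = 828 mm.


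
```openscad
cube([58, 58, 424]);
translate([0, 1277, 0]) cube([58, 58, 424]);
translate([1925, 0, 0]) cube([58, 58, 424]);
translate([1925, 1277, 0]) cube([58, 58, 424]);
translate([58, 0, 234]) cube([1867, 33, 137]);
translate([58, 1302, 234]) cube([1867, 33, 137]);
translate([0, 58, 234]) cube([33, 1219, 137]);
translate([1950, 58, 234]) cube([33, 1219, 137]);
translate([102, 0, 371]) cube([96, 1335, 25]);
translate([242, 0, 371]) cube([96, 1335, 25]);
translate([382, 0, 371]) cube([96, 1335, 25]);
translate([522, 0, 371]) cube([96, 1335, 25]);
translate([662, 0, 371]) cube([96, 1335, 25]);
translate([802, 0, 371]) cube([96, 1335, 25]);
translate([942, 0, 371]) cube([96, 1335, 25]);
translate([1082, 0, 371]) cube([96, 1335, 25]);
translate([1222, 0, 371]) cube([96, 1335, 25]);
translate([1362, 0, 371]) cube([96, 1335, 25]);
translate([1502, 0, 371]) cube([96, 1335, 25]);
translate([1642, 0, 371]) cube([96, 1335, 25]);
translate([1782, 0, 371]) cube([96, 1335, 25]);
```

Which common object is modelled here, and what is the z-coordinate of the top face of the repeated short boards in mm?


A bed frame. The slat-top height is 396 mm.

Four posts, four rails, and a row of slats — a bed frame. Slats sit on the rails at z = 234 + 137 = 371; with slat thickness 25, the top is 396 mm.


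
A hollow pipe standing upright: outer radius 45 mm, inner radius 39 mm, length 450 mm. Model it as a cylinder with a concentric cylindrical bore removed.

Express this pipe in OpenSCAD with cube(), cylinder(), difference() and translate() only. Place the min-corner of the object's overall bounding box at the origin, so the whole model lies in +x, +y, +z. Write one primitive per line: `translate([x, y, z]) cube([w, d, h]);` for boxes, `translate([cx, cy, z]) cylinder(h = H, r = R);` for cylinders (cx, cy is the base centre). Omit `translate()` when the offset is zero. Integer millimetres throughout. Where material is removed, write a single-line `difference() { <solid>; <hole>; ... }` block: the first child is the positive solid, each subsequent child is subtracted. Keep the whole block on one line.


difference() { translate([45, 45, 0]) cylinder(h = 450, r = 45); translate([45, 45, 0]) cylinder(h = 450, r = 39); }


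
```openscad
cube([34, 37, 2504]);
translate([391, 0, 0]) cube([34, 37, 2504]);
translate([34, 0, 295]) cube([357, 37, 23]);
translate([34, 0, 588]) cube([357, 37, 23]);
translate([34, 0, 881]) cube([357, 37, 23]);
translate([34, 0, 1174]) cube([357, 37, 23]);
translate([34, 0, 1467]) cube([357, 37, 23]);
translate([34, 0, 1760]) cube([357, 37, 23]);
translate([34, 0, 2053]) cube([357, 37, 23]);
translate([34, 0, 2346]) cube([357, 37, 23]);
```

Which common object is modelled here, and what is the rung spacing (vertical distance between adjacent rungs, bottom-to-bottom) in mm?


A ladder. The rung spacing is 293 mm.

Two tall 34×37 posts with 8 short bars between them — a ladder. Adjacent rungs sit at z = 295 and z = 588, so the spacing is 588 − 295 = 293 mm.


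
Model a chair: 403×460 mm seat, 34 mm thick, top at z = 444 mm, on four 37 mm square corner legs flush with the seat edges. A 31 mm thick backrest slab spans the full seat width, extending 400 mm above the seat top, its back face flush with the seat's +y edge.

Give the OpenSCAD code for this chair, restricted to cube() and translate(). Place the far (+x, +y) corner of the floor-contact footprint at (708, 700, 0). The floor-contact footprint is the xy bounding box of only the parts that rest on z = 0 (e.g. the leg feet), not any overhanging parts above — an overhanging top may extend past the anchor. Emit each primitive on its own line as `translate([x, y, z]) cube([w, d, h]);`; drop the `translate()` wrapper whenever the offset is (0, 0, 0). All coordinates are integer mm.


translate([305, 240, 410]) cube([403, 460, 34]);
translate([305, 240, 0]) cube([37, 37, 410]);
translate([671, 240, 0]) cube([37, 37, 410]);
translate([305, 663, 0]) cube([37, 37, 410]);
translate([671, 663, 0]) cube([37, 37, 410]);
translate([305, 669, 444]) cube([403, 31, 400]);


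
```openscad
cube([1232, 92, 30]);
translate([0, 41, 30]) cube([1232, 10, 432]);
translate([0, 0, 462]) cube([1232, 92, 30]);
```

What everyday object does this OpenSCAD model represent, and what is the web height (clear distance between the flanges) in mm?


An I-beam. The web height is 432 mm.

Two wide flanges with a thin centred web — an I-beam. Overall 492 mm minus two 30 mm flanges gives a web of 492 − 2·30 = 432 mm.


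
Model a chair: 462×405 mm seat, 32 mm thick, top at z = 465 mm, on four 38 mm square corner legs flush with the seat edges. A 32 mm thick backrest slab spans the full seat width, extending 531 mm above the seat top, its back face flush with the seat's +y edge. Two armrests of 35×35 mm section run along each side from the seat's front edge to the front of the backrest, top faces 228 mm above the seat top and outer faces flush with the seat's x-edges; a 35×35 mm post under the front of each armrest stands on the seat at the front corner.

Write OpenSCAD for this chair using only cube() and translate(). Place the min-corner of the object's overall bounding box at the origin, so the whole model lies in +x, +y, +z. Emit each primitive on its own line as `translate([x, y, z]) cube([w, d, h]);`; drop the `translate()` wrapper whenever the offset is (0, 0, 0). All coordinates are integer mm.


// leg_h = 465 - 32 = 433
// arm post h = 228 - 35 = 193
translate([0, 0, 433]) cube([462, 405, 32]);
cube([38, 38, 433]);
translate([424, 0, 0]) cube([38, 38, 433]);
translate([0, 367, 0]) cube([38, 38, 433]);
translate([424, 367, 0]) cube([38, 38, 433]);
translate([0, 373, 465]) cube([462, 32, 531]);
translate([0, 0, 658]) cube([35, 373, 35]);
translate([427, 0, 658]) cube([35, 373, 35]);
translate([0, 0, 465]) cube([35, 35, 193]);
translate([427, 0, 465]) cube([35, 35, 193]);


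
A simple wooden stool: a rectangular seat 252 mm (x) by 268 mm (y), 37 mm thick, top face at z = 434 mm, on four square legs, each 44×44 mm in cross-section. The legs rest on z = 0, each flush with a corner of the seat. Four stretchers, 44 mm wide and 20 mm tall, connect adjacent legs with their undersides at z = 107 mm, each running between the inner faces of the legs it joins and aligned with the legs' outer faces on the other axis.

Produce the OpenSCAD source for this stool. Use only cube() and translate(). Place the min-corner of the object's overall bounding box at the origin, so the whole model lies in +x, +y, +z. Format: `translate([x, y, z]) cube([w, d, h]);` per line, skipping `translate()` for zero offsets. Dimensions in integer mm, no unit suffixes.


// leg_h = 434 - 37 = 397
// stretcher span = 252 - 2*44 = 164
translate([0, 0, 397]) cube([252, 268, 37]);
cube([44, 44, 397]);
translate([208, 0, 0]) cube([44, 44, 397]);
translate([0, 224, 0]) cube([44, 44, 397]);
translate([208, 224, 0]) cube([44, 44, 397]);
translate([44, 0, 107]) cube([164, 44, 20]);
translate([44, 224, 107]) cube([164, 44, 20]);
translate([0, 44, 107]) cube([44, 180, 20]);
translate([208, 44, 107]) cube([44, 180, 20]);


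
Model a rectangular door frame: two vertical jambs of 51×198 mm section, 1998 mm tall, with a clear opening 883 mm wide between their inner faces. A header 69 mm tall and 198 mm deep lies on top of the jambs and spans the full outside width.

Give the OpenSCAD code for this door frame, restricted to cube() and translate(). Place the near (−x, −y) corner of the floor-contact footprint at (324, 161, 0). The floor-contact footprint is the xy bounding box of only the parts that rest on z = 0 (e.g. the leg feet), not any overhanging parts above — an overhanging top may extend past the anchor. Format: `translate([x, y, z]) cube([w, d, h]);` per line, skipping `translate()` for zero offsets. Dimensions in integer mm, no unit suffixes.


translate([324, 161, 0]) cube([51, 198, 1998]);
translate([1258, 161, 0]) cube([51, 198, 1998]);
translate([324, 161, 1998]) cube([985, 198, 69]);


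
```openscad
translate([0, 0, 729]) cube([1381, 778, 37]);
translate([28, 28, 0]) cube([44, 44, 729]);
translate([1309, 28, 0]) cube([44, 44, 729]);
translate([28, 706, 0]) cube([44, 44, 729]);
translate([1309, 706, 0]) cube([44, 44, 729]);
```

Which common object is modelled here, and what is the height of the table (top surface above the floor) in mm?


A table. The table height is 766 mm.

A 1381×778×37 slab sits at z = 729 on four 44 mm square posts — a table. The top surface is at 729 + 37 = 766 mm.


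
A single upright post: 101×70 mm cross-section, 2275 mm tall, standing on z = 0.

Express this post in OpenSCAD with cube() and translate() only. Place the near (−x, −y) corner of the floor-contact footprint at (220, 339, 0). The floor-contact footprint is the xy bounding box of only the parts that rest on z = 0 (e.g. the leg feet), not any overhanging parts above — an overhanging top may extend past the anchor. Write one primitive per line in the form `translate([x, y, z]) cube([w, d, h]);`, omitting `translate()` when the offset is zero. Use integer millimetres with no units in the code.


translate([220, 339, 0]) cube([101, 70, 2275]);


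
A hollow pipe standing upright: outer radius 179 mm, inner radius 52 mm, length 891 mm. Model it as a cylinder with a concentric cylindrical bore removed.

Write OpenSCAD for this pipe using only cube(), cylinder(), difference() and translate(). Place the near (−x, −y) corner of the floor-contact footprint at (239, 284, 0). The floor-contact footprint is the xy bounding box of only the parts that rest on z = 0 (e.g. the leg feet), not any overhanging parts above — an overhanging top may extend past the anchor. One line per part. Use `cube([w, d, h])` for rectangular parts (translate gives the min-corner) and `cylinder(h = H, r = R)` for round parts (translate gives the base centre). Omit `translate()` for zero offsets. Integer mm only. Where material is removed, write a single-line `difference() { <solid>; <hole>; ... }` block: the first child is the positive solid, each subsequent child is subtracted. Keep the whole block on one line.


difference() { translate([418, 463, 0]) cylinder(h = 891, r = 179); translate([418, 463, 0]) cylinder(h = 891, r = 52); }


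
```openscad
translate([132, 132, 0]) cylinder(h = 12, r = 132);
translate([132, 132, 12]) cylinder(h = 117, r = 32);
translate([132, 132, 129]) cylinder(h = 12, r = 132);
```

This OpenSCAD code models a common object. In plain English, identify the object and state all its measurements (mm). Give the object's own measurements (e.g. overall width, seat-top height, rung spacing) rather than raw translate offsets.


A spool: two coaxial disc flanges of radius 132 mm and thickness 12 mm, joined by a core cylinder of radius 32 mm and height 117 mm. The lower flange rests on z = 0 and the three cylinders share a vertical axis.


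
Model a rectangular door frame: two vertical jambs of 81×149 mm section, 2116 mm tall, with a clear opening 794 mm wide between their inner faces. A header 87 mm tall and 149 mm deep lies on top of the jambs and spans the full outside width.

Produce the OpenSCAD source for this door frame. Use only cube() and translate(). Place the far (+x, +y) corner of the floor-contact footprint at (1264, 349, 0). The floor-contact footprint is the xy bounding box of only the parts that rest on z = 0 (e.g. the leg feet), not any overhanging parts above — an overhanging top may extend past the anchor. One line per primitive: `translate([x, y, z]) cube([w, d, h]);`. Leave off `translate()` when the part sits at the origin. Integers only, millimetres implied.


translate([308, 200, 0]) cube([81, 149, 2116]);
translate([1183, 200, 0]) cube([81, 149, 2116]);
translate([308, 200, 2116]) cube([956, 149, 87]);


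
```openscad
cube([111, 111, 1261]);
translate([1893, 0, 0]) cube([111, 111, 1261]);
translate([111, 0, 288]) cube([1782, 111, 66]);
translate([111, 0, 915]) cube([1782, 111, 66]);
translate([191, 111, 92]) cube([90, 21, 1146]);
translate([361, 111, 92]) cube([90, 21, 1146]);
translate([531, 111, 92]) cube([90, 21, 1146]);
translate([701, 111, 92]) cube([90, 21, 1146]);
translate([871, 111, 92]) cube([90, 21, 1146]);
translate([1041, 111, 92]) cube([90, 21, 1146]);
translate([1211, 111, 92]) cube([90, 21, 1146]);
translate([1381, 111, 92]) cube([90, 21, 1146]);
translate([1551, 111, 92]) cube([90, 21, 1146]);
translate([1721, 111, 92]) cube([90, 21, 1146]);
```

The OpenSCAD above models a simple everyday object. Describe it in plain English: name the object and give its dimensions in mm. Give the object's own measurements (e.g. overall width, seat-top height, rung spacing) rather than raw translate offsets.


A fence section. Two 111×111 mm posts, 1261 mm tall, stand on the floor with a clear span of 1782 mm between their inner faces. Two horizontal rails of 111×66 mm section span the gap between the posts with their undersides at z = 288 mm and z = 915 mm, flush with the posts' −y face. 10 pickets, each 90 mm wide, 21 mm thick and 1146 mm tall, are fixed to the +y face of the rails with their bottoms at z = 92 mm, spaced across the span with a 80 mm gap after the −x post and between neighbouring pickets, with 82 mm left before the +x post.


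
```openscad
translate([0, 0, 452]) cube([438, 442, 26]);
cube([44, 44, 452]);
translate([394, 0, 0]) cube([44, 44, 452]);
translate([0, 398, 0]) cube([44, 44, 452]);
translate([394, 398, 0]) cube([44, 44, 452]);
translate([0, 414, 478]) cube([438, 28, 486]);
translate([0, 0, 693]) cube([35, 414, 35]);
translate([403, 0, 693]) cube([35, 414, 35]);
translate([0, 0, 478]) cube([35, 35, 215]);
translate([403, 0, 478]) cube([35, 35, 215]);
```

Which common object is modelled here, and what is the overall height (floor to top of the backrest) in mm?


A chair. The overall height is 964 mm.

A slab on four corner posts with a tall panel at the back — a chair. The seat slab sits at z = 452 with thickness 26, and the 486 mm backrest starts at the seat top, so the overall height is 452 + 26 + 486 = 964 mm.


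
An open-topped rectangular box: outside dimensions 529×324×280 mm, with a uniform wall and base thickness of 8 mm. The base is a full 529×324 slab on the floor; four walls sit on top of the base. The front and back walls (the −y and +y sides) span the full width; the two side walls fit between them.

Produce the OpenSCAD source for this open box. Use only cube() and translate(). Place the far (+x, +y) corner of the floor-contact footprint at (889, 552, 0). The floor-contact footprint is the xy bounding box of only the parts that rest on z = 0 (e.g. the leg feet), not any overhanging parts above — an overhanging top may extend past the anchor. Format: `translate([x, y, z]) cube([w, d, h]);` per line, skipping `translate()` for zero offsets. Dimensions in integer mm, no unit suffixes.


translate([360, 228, 0]) cube([529, 324, 8]);
translate([360, 228, 8]) cube([529, 8, 272]);
translate([360, 544, 8]) cube([529, 8, 272]);
translate([360, 236, 8]) cube([8, 308, 272]);
translate([881, 236, 8]) cube([8, 308, 272]);


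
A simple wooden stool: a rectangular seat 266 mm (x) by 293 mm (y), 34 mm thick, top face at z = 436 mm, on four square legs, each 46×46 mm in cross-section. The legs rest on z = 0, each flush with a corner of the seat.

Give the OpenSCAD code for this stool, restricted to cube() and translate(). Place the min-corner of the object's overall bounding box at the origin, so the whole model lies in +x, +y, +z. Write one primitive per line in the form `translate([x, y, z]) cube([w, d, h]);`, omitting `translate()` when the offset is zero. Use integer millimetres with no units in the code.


translate([0, 0, 402]) cube([266, 293, 34]);
cube([46, 46, 402]);
translate([220, 0, 0]) cube([46, 46, 402]);
translate([0, 247, 0]) cube([46, 46, 402]);
translate([220, 247, 0]) cube([46, 46, 402]);


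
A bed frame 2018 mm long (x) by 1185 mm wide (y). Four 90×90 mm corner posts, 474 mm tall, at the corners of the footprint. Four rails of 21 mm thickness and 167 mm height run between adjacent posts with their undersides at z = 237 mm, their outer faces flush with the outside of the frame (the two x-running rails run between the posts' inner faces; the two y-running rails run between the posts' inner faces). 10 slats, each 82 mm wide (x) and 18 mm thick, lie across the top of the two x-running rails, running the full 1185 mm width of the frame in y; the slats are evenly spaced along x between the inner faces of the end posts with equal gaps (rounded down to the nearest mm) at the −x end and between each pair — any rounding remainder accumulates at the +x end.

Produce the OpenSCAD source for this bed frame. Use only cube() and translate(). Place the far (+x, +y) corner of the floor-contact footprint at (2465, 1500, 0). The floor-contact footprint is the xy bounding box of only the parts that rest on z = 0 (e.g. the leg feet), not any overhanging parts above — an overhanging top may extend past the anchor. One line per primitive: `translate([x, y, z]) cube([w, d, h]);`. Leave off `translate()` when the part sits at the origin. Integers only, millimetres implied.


translate([447, 315, 0]) cube([90, 90, 474]);
translate([447, 1410, 0]) cube([90, 90, 474]);
translate([2375, 315, 0]) cube([90, 90, 474]);
translate([2375, 1410, 0]) cube([90, 90, 474]);
translate([537, 315, 237]) cube([1838, 21, 167]);
translate([537, 1479, 237]) cube([1838, 21, 167]);
translate([447, 405, 237]) cube([21, 1005, 167]);
translate([2444, 405, 237]) cube([21, 1005, 167]);
translate([629, 315, 404]) cube([82, 1185, 18]);
translate([803, 315, 404]) cube([82, 1185, 18]);
translate([977, 315, 404]) cube([82, 1185, 18]);
translate([1151, 315, 404]) cube([82, 1185, 18]);
translate([1325, 315, 404]) cube([82, 1185, 18]);
translate([1499, 315, 404]) cube([82, 1185, 18]);
translate([1673, 315, 404]) cube([82, 1185, 18]);
translate([1847, 315, 404]) cube([82, 1185, 18]);
translate([2021, 315, 404]) cube([82, 1185, 18]);
translate([2195, 315, 404]) cube([82, 1185, 18]);


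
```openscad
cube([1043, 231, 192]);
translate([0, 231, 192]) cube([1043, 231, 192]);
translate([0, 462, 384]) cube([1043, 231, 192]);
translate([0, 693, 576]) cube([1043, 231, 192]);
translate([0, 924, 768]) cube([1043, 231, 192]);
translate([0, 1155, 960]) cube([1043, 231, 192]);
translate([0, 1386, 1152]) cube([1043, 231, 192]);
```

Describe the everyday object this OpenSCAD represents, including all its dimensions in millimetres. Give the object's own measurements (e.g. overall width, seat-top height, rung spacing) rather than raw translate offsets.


A straight staircase of 7 solid steps. Each step is 1043 mm wide (x), 231 mm deep (y, the going) and 192 mm tall (the rise). The first step rests on the floor; each subsequent step sits one going further in +y and one rise higher in +z, directly behind and above the previous step with no overlap.


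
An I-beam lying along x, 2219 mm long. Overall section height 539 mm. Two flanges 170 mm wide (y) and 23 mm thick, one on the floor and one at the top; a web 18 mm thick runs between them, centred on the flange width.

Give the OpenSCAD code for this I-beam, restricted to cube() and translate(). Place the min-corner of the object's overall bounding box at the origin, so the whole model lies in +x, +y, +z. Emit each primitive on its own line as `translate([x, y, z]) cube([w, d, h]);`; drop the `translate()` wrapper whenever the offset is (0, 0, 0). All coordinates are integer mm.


cube([2219, 170, 23]);
translate([0, 76, 23]) cube([2219, 18, 493]);
translate([0, 0, 516]) cube([2219, 170, 23]);


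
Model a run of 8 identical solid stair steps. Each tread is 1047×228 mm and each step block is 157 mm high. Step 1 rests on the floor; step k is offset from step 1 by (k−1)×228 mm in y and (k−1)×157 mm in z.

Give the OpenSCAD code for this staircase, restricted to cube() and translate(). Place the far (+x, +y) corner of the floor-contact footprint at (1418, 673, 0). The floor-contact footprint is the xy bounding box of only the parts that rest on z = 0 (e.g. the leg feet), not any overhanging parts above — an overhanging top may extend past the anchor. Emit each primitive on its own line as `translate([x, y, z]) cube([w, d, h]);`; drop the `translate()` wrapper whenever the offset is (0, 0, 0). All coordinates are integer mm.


translate([371, 445, 0]) cube([1047, 228, 157]);
translate([371, 673, 157]) cube([1047, 228, 157]);
translate([371, 901, 314]) cube([1047, 228, 157]);
translate([371, 1129, 471]) cube([1047, 228, 157]);
translate([371, 1357, 628]) cube([1047, 228, 157]);
translate([371, 1585, 785]) cube([1047, 228, 157]);
translate([371, 1813, 942]) cube([1047, 228, 157]);
translate([371, 2041, 1099]) cube([1047, 228, 157]);


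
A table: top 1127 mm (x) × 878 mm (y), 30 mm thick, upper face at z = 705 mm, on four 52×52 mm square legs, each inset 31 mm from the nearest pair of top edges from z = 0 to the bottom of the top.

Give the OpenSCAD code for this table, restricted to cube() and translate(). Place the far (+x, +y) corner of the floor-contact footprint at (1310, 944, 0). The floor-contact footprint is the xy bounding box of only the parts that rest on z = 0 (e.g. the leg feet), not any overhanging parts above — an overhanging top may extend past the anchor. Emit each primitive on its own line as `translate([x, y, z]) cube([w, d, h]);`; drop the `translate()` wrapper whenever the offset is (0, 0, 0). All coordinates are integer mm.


translate([214, 97, 675]) cube([1127, 878, 30]);
translate([245, 128, 0]) cube([52, 52, 675]);
translate([1258, 128, 0]) cube([52, 52, 675]);
translate([245, 892, 0]) cube([52, 52, 675]);
translate([1258, 892, 0]) cube([52, 52, 675]);


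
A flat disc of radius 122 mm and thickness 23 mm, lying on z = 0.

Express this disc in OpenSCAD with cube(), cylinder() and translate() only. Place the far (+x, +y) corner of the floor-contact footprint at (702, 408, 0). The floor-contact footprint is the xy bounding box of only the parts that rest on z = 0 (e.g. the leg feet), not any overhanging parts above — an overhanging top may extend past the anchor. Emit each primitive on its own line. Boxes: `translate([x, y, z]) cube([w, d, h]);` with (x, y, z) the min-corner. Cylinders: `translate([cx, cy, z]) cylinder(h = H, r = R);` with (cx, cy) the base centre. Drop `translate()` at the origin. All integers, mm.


translate([580, 286, 0]) cylinder(h = 23, r = 122);


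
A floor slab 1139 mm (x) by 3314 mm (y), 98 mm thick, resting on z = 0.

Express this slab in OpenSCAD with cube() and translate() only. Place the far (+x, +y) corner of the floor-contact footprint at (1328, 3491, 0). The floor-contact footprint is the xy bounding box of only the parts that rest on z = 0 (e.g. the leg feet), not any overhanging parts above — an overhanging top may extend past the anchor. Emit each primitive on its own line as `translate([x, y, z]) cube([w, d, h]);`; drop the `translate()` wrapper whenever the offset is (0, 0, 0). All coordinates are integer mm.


translate([189, 177, 0]) cube([1139, 3314, 98]);


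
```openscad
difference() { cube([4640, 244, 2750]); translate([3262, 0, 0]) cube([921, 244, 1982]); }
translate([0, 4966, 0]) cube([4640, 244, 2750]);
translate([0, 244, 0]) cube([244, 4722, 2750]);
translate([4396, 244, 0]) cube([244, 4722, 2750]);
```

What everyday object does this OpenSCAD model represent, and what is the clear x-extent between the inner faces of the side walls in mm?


A single room. The interior width is 4152 mm.

Four walls enclosing a rectangle with a door in the front wall — a room. Outside width 4640 minus two 244 mm walls gives 4152 mm.


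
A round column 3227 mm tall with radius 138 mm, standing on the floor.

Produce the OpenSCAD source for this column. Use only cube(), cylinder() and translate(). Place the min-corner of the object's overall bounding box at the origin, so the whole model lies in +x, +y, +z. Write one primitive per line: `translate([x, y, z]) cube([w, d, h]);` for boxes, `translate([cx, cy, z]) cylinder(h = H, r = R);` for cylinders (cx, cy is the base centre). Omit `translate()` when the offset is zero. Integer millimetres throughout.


translate([138, 138, 0]) cylinder(h = 3227, r = 138);
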